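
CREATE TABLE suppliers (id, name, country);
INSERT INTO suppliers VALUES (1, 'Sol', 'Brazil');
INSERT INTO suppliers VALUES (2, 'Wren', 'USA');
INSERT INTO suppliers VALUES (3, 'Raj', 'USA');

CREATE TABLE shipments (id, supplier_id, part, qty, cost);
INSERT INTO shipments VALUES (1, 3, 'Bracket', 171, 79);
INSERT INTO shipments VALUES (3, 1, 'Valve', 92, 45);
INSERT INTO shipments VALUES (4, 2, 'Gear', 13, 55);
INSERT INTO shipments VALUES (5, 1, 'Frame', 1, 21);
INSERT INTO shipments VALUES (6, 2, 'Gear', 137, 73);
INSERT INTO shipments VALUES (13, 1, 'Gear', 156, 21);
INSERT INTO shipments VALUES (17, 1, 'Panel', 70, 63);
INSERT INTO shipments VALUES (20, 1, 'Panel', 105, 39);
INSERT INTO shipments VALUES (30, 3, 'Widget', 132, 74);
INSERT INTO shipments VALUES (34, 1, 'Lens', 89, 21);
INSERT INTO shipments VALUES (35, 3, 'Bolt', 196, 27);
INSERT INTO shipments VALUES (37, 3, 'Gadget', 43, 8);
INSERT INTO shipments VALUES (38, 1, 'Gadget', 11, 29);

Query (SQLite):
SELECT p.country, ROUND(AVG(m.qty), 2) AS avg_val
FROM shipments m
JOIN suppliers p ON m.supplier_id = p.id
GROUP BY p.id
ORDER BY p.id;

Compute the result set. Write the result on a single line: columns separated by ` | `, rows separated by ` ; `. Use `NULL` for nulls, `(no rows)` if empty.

Join each shipments row to its suppliers via supplier_id.
Group joined rows by suppliers.id; compute ROUND(AVG(m.qty), 2) per group.
  1: ids {3, 5, 13, 17, 20, 34, 38} → ROUND(AVG(m.qty), 2)=74.86
  2: ids {4, 6} → ROUND(AVG(m.qty), 2)=75
  3: ids {1, 30, 35, 37} → ROUND(AVG(m.qty), 2)=135.5

Brazil | 74.86 ; USA | 75 ; USA | 135.5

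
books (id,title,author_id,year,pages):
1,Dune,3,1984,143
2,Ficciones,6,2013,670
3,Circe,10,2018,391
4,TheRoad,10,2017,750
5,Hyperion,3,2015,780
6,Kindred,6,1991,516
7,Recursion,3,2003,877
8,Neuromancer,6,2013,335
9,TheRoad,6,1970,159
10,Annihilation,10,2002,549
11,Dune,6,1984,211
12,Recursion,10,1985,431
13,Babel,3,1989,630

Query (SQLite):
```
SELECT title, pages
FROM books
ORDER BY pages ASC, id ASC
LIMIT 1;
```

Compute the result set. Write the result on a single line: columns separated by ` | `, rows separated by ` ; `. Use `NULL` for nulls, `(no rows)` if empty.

Sort by pages asc, tiebreak id asc: (143, id=1), (159, id=9), (211, id=11), (335, id=8) …. Take first 1.

Dune | 143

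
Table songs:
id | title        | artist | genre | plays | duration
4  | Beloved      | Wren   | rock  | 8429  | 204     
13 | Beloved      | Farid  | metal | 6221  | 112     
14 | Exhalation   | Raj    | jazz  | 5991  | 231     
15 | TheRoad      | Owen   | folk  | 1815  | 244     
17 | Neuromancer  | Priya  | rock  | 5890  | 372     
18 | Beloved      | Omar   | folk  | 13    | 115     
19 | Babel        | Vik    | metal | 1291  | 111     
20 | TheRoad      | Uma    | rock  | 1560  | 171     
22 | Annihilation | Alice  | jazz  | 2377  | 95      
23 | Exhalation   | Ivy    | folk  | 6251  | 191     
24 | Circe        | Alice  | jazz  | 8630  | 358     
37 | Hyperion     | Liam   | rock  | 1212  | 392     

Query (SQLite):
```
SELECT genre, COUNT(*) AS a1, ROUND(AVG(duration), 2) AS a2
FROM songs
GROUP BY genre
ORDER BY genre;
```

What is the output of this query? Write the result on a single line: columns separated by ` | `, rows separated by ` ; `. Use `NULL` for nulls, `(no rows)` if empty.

Group songs by genre.
Per group compute: COUNT(*), ROUND(AVG(duration), 2).
  folk: ids {15, 18, 23} → COUNT(*)=3, ROUND(AVG(duration), 2)=183.33
  jazz: ids {14, 22, 24} → COUNT(*)=3, ROUND(AVG(duration), 2)=228
  metal: ids {13, 19} → COUNT(*)=2, ROUND(AVG(duration), 2)=111.5
  rock: ids {4, 17, 20, 37} → COUNT(*)=4, ROUND(AVG(duration), 2)=284.75

folk | 3 | 183.33 ; jazz | 3 | 228 ; metal | 2 | 111.5 ; rock | 4 | 284.75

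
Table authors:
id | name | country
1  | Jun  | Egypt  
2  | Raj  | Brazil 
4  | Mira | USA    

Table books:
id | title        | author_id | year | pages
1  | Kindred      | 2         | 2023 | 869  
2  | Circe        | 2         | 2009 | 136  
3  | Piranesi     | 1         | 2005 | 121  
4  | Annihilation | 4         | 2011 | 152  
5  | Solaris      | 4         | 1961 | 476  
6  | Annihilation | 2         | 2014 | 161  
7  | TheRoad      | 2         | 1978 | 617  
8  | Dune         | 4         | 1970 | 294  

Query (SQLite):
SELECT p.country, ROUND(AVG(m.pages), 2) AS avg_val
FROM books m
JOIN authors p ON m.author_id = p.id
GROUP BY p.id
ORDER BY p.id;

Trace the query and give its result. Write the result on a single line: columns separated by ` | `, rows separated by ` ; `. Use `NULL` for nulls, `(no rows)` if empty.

Join each books row to its authors via author_id.
Group joined rows by authors.id; compute ROUND(AVG(m.pages), 2) per group.
  1: ids {3} → ROUND(AVG(m.pages), 2)=121
  2: ids {1, 2, 6, 7} → ROUND(AVG(m.pages), 2)=445.75
  4: ids {4, 5, 8} → ROUND(AVG(m.pages), 2)=307.33

Egypt | 121 ; Brazil | 445.75 ; USA | 307.33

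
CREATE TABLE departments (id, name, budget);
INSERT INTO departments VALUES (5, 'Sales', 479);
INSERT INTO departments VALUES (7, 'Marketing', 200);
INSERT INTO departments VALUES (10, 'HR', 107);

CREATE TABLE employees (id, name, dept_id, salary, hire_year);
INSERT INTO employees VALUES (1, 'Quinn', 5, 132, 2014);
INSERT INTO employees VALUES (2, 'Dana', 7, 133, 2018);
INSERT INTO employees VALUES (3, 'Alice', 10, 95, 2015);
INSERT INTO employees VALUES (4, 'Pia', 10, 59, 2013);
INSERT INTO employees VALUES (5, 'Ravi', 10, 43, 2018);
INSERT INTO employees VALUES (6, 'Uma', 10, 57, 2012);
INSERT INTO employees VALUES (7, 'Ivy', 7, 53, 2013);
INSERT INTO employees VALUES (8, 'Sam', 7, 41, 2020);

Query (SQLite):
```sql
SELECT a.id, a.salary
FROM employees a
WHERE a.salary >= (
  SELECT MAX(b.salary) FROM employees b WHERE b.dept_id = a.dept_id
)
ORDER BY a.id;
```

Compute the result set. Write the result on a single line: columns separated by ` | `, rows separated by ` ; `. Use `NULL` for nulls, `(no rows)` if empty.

For each employees row a, compute MAX(salary) over rows sharing a.dept_id.
Keep row a if a.salary >= that per-group MAX.
  dept_id=5: MAX(salary) = 132
  dept_id=7: MAX(salary) = 133
  dept_id=10: MAX(salary) = 95

1 | 132 ; 2 | 133 ; 3 | 95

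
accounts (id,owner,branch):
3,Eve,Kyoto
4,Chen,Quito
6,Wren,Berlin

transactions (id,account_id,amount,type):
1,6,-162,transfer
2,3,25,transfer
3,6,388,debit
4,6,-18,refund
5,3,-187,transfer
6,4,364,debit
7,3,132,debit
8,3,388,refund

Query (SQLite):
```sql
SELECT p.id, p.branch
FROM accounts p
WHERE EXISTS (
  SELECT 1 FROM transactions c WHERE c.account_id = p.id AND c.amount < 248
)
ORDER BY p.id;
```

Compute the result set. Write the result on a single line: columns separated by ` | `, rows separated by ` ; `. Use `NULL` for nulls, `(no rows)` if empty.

For each accounts row, check whether any transactions with matching account_id has amount < 248.
Keep rows where that is true.

3 | Kyoto ; 6 | Berlin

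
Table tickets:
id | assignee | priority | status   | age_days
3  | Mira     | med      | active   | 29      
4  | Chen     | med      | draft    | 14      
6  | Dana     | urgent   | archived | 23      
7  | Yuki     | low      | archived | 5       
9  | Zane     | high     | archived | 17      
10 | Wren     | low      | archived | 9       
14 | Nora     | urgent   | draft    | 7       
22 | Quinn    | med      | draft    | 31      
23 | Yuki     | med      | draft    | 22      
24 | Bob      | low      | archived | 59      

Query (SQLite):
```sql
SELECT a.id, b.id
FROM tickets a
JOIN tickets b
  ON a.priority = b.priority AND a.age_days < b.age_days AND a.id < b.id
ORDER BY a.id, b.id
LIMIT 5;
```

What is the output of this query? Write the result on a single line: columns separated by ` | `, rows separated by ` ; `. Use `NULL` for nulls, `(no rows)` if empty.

Pairs (a,b) with same priority, a.age_days < b.age_days, a.id < b.id.
priority groups: high:{9} low:{7,10,24} med:{3,4,22,23} urgent:{6,14}
Ordered by (a.id, b.id); first 5.

3 | 22 ; 4 | 22 ; 4 | 23 ; 7 | 10 ; 7 | 24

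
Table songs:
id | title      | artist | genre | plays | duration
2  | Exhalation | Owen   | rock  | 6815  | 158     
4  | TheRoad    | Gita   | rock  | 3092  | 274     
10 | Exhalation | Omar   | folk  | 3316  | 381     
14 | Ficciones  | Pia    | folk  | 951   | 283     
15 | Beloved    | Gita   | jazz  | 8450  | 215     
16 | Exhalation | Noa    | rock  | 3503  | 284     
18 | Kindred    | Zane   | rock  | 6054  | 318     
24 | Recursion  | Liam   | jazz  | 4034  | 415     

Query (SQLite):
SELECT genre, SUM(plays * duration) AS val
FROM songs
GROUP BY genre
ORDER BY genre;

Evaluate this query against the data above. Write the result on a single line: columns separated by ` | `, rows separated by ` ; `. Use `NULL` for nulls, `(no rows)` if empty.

folk | 1532529 ; jazz | 3490860 ; rock | 4844002

For each row compute plays * duration.
Group by genre; take SUM of the expression per group.
  folk: ids {10, 14} → SUM(plays * duration)=1532529
  jazz: ids {15, 24} → SUM(plays * duration)=3490860
  rock: ids {2, 4, 16, 18} → SUM(plays * duration)=4844002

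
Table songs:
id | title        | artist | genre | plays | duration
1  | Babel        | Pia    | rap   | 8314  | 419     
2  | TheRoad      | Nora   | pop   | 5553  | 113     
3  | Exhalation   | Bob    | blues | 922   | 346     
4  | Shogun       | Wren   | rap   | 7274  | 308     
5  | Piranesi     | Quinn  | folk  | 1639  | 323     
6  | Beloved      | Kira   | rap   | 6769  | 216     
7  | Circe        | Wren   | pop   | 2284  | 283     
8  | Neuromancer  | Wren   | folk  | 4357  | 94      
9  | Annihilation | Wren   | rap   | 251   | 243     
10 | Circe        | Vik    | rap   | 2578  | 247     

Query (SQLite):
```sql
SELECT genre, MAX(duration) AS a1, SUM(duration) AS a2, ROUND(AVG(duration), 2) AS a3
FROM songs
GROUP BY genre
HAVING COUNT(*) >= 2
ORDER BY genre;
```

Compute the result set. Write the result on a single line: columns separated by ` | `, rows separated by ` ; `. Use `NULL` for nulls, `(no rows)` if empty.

Group songs by genre.
Per group compute: MAX(duration), SUM(duration), ROUND(AVG(duration), 2).
HAVING: drop groups with fewer than 2 rows.
  blues: ids {3} → MAX(duration)=346, SUM(duration)=346, ROUND(AVG(duration), 2)=346
  folk: ids {5, 8} → MAX(duration)=323, SUM(duration)=417, ROUND(AVG(duration), 2)=208.5
  pop: ids {2, 7} → MAX(duration)=283, SUM(duration)=396, ROUND(AVG(duration), 2)=198
  rap: ids {1, 4, 6, 9, 10} → MAX(duration)=419, SUM(duration)=1433, ROUND(AVG(duration), 2)=286.6

folk | 323 | 417 | 208.5 ; pop | 283 | 396 | 198 ; rap | 419 | 1433 | 286.6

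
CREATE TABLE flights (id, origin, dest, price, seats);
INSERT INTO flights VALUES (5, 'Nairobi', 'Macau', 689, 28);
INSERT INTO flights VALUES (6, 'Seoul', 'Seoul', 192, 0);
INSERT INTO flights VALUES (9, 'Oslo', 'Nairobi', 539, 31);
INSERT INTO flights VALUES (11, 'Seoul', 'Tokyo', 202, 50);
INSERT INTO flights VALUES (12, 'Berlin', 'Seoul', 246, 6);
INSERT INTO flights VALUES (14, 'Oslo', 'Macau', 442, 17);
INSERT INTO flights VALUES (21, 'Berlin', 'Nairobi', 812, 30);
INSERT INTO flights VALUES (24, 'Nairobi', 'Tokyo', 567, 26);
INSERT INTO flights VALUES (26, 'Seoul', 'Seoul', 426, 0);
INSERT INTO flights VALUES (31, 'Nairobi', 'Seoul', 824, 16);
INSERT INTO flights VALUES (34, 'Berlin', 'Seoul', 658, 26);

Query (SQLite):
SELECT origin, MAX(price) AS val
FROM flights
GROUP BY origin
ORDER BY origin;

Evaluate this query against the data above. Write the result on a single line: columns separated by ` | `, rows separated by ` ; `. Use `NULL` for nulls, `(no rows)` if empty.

Berlin | 812 ; Nairobi | 824 ; Oslo | 539 ; Seoul | 426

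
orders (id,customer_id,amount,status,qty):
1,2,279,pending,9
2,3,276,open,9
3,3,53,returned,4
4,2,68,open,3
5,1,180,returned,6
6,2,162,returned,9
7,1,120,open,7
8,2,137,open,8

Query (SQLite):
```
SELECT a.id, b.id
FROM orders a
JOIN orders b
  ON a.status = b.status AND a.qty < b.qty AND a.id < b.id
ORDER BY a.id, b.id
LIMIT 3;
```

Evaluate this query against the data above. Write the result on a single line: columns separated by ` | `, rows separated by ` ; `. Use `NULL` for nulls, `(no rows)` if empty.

3 | 5 ; 3 | 6 ; 4 | 7

Pairs (a,b) with same status, a.qty < b.qty, a.id < b.id.
status groups: open:{2,4,7,8} pending:{1} returned:{3,5,6}
Ordered by (a.id, b.id); first 3.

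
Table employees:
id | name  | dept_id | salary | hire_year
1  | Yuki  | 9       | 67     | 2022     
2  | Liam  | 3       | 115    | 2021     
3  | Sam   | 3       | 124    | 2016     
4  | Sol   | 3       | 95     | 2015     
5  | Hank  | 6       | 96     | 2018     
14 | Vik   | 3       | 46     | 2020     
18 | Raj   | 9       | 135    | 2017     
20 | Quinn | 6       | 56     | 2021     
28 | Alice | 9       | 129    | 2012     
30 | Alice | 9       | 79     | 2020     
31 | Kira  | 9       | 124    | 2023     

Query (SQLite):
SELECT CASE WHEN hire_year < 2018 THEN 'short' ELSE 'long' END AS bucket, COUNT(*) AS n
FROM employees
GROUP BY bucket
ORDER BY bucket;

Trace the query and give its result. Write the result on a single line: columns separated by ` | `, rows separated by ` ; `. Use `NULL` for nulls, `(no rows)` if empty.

long | 7 ; short | 4

Bucket rows by hire_year < 2018 → 'short' else 'long'; count each bucket.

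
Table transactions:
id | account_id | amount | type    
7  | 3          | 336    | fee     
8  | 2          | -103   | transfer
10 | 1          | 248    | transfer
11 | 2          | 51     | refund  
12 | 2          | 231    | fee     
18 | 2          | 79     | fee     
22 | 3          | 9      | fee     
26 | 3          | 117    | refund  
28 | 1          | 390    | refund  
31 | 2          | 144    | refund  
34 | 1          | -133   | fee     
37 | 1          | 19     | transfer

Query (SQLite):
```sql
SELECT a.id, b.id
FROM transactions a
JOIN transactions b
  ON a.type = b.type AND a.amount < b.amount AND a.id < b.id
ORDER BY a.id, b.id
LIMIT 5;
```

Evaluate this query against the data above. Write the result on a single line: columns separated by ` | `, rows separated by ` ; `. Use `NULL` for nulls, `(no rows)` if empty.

Pairs (a,b) with same type, a.amount < b.amount, a.id < b.id.
type groups: fee:{7,12,18,22,34} refund:{11,26,28,31} transfer:{8,10,37}
Ordered by (a.id, b.id); first 5.

8 | 10 ; 8 | 37 ; 11 | 26 ; 11 | 28 ; 11 | 31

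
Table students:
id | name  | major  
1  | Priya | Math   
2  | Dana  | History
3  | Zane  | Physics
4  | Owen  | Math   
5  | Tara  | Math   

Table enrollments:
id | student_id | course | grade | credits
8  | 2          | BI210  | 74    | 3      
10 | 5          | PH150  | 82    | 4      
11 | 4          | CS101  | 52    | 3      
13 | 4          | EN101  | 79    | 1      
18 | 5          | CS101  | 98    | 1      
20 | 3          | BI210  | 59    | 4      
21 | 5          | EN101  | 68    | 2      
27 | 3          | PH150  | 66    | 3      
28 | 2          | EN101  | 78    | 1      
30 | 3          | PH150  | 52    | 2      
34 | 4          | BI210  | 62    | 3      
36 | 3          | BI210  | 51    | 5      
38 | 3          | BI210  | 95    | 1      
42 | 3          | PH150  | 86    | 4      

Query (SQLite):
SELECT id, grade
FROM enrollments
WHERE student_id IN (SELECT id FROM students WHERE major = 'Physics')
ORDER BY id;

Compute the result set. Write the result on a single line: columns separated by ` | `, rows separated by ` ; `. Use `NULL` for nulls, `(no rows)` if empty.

20 | 59 ; 27 | 66 ; 30 | 52 ; 36 | 51 ; 38 | 95 ; 42 | 86

Inner query: students.id where major = 'Physics'.
Outer: keep enrollments rows whose student_id is in that set.
Inner query → {3}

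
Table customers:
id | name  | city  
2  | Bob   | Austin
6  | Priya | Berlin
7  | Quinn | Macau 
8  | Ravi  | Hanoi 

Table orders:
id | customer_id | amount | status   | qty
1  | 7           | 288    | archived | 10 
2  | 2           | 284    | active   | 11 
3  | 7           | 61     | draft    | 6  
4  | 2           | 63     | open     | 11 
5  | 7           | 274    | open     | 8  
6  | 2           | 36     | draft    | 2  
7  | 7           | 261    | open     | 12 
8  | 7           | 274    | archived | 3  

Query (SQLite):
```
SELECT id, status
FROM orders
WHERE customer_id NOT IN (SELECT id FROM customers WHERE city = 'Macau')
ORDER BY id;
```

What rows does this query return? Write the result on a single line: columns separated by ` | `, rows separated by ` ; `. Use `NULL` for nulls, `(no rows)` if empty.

Inner query: customers.id where city = 'Macau'.
Outer: keep orders rows whose customer_id is not in that set.
Inner query → {7}

2 | active ; 4 | open ; 6 | draft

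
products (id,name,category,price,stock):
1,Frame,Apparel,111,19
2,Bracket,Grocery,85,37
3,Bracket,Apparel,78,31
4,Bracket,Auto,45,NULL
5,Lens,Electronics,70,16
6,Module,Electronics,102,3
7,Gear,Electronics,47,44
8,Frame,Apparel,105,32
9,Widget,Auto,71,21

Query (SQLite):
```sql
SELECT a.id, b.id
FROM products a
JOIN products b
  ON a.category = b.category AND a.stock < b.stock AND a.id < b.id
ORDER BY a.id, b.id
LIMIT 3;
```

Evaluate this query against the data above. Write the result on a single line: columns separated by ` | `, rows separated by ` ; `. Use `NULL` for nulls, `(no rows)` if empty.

1 | 3 ; 1 | 8 ; 3 | 8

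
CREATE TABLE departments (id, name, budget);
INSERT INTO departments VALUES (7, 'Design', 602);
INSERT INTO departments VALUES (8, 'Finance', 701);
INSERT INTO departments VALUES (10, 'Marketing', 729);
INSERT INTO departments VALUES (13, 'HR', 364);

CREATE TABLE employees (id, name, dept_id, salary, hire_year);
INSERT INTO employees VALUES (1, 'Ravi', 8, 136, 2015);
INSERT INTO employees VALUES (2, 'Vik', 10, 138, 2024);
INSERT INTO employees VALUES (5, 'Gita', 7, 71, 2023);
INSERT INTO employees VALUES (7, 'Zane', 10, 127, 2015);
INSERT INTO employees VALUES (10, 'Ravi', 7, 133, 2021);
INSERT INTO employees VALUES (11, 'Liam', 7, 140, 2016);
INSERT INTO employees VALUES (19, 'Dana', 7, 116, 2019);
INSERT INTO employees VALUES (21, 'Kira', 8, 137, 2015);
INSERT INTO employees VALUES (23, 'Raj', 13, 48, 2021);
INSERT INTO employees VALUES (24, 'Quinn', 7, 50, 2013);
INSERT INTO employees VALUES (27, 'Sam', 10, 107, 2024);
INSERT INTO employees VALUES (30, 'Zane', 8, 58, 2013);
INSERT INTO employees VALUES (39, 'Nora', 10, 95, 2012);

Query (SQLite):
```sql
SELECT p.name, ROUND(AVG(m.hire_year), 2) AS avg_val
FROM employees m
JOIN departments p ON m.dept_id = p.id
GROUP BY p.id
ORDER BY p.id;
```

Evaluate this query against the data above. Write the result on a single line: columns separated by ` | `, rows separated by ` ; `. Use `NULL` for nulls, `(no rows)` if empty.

Design | 2018.4 ; Finance | 2014.33 ; Marketing | 2018.75 ; HR | 2021

Join each employees row to its departments via dept_id.
Group joined rows by departments.id; compute ROUND(AVG(m.hire_year), 2) per group.
  7: ids {5, 10, 11, 19, 24} → ROUND(AVG(m.hire_year), 2)=2018.4
  8: ids {1, 21, 30} → ROUND(AVG(m.hire_year), 2)=2014.33
  10: ids {2, 7, 27, 39} → ROUND(AVG(m.hire_year), 2)=2018.75
  13: ids {23} → ROUND(AVG(m.hire_year), 2)=2021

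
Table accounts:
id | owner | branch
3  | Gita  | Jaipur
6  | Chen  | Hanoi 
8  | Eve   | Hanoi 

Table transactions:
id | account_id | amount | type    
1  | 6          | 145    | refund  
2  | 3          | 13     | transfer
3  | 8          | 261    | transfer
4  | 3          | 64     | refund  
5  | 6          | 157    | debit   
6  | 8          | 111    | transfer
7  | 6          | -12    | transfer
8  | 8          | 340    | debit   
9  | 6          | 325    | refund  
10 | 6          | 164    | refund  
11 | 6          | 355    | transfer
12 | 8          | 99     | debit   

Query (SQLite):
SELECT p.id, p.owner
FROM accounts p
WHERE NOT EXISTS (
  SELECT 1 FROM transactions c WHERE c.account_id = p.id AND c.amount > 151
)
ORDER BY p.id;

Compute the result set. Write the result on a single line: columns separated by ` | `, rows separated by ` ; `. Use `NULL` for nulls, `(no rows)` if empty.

3 | Gita

For each accounts row, check whether any transactions with matching account_id has amount > 151.
Keep rows where that is false.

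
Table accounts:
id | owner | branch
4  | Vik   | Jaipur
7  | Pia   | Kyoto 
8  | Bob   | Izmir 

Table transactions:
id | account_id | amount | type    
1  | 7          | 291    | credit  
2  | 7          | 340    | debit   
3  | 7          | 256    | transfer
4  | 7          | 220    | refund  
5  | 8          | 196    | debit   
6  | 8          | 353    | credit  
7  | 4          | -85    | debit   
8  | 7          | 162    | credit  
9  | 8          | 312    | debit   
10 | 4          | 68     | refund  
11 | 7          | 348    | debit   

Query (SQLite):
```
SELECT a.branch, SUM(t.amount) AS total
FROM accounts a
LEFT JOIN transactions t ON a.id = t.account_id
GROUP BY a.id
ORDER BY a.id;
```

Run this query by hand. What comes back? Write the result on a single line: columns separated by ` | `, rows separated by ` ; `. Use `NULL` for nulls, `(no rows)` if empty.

LEFT JOIN keeps every accounts row; unmatched ones get NULL for transactions columns.
Group by accounts.id and compute SUM(t.amount). SUM over an all-NULL group is NULL.
  4: ids {7, 10} → SUM(t.amount)=-17
  7: ids {1, 2, 3, 4, 8, 11} → SUM(t.amount)=1617
  8: ids {5, 6, 9} → SUM(t.amount)=861

Jaipur | -17 ; Kyoto | 1617 ; Izmir | 861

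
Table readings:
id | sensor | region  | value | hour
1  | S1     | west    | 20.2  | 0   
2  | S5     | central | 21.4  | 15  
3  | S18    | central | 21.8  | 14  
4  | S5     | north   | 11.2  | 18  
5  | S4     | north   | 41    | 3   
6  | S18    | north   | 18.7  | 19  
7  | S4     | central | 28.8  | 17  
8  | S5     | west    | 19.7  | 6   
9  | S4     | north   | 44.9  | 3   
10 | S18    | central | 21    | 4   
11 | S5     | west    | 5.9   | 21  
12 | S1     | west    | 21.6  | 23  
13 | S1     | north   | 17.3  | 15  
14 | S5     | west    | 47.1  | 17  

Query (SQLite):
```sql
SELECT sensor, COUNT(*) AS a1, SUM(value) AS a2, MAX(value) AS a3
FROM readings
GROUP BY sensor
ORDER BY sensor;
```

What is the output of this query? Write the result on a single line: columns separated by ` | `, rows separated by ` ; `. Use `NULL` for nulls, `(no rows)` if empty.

S1 | 3 | 59.1 | 21.6 ; S18 | 3 | 61.5 | 21.8 ; S4 | 3 | 114.7 | 44.9 ; S5 | 5 | 105.3 | 47.1

Group readings by sensor.
Per group compute: COUNT(*), SUM(value), MAX(value).
  S1: ids {1, 12, 13} → COUNT(*)=3, SUM(value)=59.1, MAX(value)=21.6
  S18: ids {3, 6, 10} → COUNT(*)=3, SUM(value)=61.5, MAX(value)=21.8
  S4: ids {5, 7, 9} → COUNT(*)=3, SUM(value)=114.7, MAX(value)=44.9
  S5: ids {2, 4, 8, 11, 14} → COUNT(*)=5, SUM(value)=105.3, MAX(value)=47.1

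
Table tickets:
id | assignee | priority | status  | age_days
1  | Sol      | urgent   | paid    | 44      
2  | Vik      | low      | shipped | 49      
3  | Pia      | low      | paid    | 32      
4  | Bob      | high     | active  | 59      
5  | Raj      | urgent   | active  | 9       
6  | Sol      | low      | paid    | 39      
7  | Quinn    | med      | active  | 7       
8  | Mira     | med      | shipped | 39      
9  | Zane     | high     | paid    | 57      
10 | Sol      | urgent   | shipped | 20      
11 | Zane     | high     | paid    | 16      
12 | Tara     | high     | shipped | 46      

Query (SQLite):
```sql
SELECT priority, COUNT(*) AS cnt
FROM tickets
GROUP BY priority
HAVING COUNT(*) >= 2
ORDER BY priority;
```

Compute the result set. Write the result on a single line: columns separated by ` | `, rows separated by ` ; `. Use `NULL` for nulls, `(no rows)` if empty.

high | 4 ; low | 3 ; med | 2 ; urgent | 3

Partition tickets by priority; compute COUNT(*) within each group.
HAVING: keep groups with count ≥ 2.
  high: ids {4, 9, 11, 12} → COUNT(*)=4
  low: ids {2, 3, 6} → COUNT(*)=3
  med: ids {7, 8} → COUNT(*)=2
  urgent: ids {1, 5, 10} → COUNT(*)=3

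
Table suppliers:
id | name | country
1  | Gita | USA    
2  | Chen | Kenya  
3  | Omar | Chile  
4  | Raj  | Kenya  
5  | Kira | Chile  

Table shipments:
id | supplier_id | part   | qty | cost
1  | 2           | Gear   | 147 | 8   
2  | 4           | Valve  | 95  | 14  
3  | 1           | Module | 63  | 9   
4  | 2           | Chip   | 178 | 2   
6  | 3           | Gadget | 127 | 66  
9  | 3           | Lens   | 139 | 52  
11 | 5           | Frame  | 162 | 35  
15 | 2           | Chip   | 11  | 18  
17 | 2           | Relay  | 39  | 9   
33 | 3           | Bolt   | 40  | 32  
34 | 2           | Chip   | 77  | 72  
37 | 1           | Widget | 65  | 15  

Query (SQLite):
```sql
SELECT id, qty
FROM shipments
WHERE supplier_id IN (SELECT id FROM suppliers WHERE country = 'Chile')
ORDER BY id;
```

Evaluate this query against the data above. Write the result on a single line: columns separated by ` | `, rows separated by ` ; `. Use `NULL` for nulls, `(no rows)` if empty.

Inner query: suppliers.id where country = 'Chile'.
Outer: keep shipments rows whose supplier_id is in that set.
Inner query → {3, 5}

6 | 127 ; 9 | 139 ; 11 | 162 ; 33 | 40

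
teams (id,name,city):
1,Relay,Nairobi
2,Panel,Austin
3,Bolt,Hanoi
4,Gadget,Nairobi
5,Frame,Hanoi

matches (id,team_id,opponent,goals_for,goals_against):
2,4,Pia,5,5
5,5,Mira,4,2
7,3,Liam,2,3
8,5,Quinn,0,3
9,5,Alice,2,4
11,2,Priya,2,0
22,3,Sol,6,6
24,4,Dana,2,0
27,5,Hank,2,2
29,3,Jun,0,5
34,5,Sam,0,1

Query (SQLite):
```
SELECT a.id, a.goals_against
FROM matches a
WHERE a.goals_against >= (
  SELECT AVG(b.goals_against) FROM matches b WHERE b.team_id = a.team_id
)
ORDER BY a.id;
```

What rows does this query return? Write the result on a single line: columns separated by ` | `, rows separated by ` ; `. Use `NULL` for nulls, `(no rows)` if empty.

2 | 5 ; 8 | 3 ; 9 | 4 ; 11 | 0 ; 22 | 6 ; 29 | 5

For each matches row a, compute AVG(goals_against) over rows sharing a.team_id.
Keep row a if a.goals_against >= that per-group AVG.
  team_id=2: AVG(goals_against) = 0.0
  team_id=3: AVG(goals_against) = 4.666667
  team_id=4: AVG(goals_against) = 2.5
  team_id=5: AVG(goals_against) = 2.4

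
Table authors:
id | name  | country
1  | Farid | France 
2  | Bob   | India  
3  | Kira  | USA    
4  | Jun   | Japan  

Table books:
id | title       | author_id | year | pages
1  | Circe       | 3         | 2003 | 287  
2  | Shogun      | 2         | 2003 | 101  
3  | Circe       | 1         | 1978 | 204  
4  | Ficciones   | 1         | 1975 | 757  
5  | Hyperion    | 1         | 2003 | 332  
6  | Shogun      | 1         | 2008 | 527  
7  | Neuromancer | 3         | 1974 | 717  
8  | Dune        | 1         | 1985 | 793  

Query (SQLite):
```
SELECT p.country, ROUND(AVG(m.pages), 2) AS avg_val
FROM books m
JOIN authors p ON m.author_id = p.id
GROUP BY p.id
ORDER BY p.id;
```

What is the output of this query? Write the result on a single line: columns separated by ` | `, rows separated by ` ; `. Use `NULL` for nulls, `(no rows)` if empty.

France | 522.6 ; India | 101 ; USA | 502

Join each books row to its authors via author_id.
Group joined rows by authors.id; compute ROUND(AVG(m.pages), 2) per group.
  1: ids {3, 4, 5, 6, 8} → ROUND(AVG(m.pages), 2)=522.6
  2: ids {2} → ROUND(AVG(m.pages), 2)=101
  3: ids {1, 7} → ROUND(AVG(m.pages), 2)=502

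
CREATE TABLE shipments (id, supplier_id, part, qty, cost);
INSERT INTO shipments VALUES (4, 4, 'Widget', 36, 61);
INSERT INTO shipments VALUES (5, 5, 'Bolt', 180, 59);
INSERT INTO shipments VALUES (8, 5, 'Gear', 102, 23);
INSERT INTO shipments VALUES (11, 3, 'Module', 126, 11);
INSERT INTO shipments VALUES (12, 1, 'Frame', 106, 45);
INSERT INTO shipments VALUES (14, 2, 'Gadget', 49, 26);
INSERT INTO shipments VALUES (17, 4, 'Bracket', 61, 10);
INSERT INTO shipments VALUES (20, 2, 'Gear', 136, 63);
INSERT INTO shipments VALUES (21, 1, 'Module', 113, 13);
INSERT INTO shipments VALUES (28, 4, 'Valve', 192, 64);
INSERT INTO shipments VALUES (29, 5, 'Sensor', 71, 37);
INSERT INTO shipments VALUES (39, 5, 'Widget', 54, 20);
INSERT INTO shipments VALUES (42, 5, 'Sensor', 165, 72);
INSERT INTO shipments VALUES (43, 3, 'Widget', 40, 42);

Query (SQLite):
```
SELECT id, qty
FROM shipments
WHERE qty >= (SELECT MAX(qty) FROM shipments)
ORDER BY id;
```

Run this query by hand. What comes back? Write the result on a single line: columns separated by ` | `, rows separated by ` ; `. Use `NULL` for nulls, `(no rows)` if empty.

28 | 192

Scalar subquery: MAX(qty) over all shipments rows = 192.
Keep rows where qty >= that value.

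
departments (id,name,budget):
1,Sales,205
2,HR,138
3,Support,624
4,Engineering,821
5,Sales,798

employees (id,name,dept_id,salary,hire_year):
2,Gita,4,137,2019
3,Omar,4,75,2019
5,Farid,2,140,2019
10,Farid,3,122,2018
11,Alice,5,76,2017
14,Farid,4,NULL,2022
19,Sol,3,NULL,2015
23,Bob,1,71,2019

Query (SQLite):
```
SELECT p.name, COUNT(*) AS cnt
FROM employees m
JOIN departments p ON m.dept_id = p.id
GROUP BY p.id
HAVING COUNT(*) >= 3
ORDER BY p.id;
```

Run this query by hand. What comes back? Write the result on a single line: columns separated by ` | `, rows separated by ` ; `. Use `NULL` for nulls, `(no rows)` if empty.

Engineering | 3

Join each employees row to its departments via dept_id.
Group joined rows by departments.id; compute COUNT(*) per group.
HAVING: keep groups with count ≥ 3.
  1: ids {23} → COUNT(*)=1
  2: ids {5} → COUNT(*)=1
  3: ids {10, 19} → COUNT(*)=2
  4: ids {2, 3, 14} → COUNT(*)=3
  5: ids {11} → COUNT(*)=1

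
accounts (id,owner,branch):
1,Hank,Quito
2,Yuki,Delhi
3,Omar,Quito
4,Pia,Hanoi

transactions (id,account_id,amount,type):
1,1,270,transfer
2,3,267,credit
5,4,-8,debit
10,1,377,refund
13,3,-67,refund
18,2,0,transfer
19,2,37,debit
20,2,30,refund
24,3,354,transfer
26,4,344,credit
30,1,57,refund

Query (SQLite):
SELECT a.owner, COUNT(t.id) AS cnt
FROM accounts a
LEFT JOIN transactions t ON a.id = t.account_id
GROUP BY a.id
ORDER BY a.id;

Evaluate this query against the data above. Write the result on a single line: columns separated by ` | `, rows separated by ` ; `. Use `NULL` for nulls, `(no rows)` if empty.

LEFT JOIN keeps every accounts row; unmatched ones get NULL for transactions columns.
Group by accounts.id and compute COUNT(t.id). COUNT(col) of an all-NULL group is 0.
  1: ids {1, 10, 30} → COUNT(t.id)=3
  2: ids {18, 19, 20} → COUNT(t.id)=3
  3: ids {2, 13, 24} → COUNT(t.id)=3
  4: ids {5, 26} → COUNT(t.id)=2

Hank | 3 ; Yuki | 3 ; Omar | 3 ; Pia | 2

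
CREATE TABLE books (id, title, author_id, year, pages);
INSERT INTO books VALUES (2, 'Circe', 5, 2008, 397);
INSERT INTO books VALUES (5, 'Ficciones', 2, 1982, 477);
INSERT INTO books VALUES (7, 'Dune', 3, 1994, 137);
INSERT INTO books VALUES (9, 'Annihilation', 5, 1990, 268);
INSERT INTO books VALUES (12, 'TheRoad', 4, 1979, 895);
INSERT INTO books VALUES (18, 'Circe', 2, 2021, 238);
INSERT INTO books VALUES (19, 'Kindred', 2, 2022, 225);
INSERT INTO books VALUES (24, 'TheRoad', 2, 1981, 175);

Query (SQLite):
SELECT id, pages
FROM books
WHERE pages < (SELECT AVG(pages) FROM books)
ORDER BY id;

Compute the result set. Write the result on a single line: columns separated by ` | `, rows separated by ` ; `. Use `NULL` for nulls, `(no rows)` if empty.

7 | 137 ; 9 | 268 ; 18 | 238 ; 19 | 225 ; 24 | 175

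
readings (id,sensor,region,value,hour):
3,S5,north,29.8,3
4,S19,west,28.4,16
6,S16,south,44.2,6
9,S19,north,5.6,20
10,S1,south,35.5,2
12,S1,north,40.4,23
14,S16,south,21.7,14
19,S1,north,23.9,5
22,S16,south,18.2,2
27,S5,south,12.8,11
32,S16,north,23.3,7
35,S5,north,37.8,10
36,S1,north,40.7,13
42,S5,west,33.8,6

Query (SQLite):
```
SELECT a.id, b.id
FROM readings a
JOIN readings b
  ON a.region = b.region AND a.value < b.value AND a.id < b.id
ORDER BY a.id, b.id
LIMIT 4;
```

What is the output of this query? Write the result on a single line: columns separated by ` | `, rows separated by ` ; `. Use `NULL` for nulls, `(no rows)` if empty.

3 | 12 ; 3 | 35 ; 3 | 36 ; 4 | 42

Pairs (a,b) with same region, a.value < b.value, a.id < b.id.
region groups: north:{3,9,12,19,32,35,36} south:{6,10,14,22,27} west:{4,42}
Ordered by (a.id, b.id); first 4.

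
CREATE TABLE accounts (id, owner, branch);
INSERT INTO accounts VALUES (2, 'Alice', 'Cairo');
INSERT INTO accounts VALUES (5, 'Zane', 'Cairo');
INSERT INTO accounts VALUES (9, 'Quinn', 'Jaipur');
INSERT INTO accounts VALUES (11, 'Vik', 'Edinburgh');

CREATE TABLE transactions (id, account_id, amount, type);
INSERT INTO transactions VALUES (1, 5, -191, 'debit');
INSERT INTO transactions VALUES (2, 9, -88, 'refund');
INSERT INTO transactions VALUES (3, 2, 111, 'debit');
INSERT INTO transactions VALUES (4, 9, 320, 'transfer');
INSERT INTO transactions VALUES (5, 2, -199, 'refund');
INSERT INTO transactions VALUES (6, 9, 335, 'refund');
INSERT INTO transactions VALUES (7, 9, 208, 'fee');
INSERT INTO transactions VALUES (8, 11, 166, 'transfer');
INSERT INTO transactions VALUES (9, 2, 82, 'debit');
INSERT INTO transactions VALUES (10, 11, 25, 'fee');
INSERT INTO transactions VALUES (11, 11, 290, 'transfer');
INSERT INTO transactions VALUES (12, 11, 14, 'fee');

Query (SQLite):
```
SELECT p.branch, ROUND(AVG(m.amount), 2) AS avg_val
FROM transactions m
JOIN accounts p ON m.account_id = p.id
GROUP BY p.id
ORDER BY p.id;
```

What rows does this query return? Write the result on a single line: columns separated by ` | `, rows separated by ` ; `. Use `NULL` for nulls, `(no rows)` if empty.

Join each transactions row to its accounts via account_id.
Group joined rows by accounts.id; compute ROUND(AVG(m.amount), 2) per group.
  2: ids {3, 5, 9} → ROUND(AVG(m.amount), 2)=-2
  5: ids {1} → ROUND(AVG(m.amount), 2)=-191
  9: ids {2, 4, 6, 7} → ROUND(AVG(m.amount), 2)=193.75
  11: ids {8, 10, 11, 12} → ROUND(AVG(m.amount), 2)=123.75

Cairo | -2 ; Cairo | -191 ; Jaipur | 193.75 ; Edinburgh | 123.75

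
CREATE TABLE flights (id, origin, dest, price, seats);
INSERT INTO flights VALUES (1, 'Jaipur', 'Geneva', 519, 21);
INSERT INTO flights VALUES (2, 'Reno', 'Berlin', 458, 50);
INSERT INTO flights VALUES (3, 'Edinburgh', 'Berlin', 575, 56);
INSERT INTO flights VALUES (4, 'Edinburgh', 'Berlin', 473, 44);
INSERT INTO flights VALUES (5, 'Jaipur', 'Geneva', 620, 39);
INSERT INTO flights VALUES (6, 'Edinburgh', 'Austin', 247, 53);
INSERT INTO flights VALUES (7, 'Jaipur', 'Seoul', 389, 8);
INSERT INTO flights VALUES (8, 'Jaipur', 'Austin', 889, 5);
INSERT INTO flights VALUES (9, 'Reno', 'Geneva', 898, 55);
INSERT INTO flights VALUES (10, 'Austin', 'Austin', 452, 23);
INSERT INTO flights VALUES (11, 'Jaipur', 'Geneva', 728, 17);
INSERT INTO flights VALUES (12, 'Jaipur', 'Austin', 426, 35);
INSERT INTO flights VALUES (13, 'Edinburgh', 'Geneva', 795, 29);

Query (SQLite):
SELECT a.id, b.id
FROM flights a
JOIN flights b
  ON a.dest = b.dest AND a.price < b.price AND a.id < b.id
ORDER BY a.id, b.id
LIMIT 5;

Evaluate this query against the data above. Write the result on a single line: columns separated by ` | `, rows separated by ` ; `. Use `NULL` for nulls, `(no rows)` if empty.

Pairs (a,b) with same dest, a.price < b.price, a.id < b.id.
dest groups: Austin:{6,8,10,12} Berlin:{2,3,4} Geneva:{1,5,9,11,13} Seoul:{7}
Ordered by (a.id, b.id); first 5.

1 | 5 ; 1 | 9 ; 1 | 11 ; 1 | 13 ; 2 | 3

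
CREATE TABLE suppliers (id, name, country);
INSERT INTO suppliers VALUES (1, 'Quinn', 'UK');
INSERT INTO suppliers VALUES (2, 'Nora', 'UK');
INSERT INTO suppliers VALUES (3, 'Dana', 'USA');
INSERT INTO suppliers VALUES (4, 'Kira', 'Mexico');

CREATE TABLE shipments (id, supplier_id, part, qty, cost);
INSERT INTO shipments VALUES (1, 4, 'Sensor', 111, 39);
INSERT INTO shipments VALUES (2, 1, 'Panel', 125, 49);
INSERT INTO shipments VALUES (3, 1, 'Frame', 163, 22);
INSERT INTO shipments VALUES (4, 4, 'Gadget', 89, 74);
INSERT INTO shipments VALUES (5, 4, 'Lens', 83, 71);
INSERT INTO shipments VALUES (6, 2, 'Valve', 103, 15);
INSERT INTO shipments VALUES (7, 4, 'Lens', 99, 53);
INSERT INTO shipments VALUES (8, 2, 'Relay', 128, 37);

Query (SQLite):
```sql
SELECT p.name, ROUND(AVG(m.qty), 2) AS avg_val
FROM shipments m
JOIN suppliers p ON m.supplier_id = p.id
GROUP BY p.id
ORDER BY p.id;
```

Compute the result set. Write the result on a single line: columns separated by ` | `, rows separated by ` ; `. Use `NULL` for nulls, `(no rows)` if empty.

Join each shipments row to its suppliers via supplier_id.
Group joined rows by suppliers.id; compute ROUND(AVG(m.qty), 2) per group.
  1: ids {2, 3} → ROUND(AVG(m.qty), 2)=144
  2: ids {6, 8} → ROUND(AVG(m.qty), 2)=115.5
  4: ids {1, 4, 5, 7} → ROUND(AVG(m.qty), 2)=95.5

Quinn | 144 ; Nora | 115.5 ; Kira | 95.5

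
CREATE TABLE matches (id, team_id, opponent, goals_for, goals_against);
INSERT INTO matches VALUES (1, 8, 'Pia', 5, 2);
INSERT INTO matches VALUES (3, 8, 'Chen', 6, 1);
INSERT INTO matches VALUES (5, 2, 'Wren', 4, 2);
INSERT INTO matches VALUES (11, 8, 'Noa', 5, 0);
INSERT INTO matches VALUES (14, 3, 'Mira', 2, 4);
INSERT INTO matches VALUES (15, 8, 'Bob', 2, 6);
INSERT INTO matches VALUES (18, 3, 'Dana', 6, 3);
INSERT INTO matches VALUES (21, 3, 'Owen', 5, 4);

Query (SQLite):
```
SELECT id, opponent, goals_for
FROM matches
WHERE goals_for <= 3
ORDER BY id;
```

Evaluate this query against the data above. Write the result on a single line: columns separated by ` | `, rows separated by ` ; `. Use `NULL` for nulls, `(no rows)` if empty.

goals_for <= 3: ids {14, 15}

14 | Mira | 2 ; 15 | Bob | 2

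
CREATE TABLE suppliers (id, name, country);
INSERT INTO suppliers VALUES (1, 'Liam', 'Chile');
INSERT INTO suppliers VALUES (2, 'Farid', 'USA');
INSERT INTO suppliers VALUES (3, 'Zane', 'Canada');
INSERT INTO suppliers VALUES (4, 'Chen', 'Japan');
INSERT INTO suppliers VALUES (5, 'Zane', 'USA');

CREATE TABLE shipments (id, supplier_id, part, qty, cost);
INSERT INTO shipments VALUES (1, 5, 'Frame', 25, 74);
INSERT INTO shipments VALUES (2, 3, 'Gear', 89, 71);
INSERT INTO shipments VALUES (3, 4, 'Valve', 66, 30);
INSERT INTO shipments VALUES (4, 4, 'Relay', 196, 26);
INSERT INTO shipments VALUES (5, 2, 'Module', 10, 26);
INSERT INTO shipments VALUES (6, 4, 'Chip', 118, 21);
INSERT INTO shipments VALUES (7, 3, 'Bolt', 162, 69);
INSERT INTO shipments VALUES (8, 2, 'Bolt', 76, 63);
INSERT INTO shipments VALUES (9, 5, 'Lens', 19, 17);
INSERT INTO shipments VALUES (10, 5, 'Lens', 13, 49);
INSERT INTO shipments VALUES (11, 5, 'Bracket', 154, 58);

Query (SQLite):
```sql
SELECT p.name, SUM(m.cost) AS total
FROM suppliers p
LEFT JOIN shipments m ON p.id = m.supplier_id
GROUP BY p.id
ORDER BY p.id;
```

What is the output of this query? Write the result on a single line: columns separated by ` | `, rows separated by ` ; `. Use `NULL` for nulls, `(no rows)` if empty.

Liam | NULL ; Farid | 89 ; Zane | 140 ; Chen | 77 ; Zane | 198

LEFT JOIN keeps every suppliers row; unmatched ones get NULL for shipments columns.
Group by suppliers.id and compute SUM(m.cost). SUM over an all-NULL group is NULL.
  1: ids {—} → SUM(m.cost)=NULL
  2: ids {5, 8} → SUM(m.cost)=89
  3: ids {2, 7} → SUM(m.cost)=140
  4: ids {3, 4, 6} → SUM(m.cost)=77
  5: ids {1, 9, 10, 11} → SUM(m.cost)=198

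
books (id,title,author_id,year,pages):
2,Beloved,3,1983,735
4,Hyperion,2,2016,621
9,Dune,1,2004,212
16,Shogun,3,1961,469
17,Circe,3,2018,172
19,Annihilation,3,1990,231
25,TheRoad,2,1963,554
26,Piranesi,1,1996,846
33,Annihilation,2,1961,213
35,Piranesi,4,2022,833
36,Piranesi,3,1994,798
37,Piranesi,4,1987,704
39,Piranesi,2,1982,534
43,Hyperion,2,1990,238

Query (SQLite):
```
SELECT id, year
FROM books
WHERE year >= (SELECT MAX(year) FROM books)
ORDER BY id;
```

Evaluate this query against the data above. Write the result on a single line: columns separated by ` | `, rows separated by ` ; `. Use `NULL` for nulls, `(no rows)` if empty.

Scalar subquery: MAX(year) over all books rows = 2022.
Keep rows where year >= that value.

35 | 2022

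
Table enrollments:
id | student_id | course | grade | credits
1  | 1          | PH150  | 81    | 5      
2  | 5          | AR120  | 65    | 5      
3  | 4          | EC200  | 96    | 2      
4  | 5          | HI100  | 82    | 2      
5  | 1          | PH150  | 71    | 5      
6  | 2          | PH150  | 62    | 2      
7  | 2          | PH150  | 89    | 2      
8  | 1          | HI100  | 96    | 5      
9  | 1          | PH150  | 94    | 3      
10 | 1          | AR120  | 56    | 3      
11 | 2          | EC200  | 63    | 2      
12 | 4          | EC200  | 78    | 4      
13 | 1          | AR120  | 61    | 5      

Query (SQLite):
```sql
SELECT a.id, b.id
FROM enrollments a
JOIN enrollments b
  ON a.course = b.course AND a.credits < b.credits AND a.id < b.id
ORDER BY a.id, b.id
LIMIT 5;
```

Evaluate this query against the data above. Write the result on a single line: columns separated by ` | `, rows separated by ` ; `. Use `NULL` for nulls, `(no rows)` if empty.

3 | 12 ; 4 | 8 ; 6 | 9 ; 7 | 9 ; 10 | 13

Pairs (a,b) with same course, a.credits < b.credits, a.id < b.id.
course groups: AR120:{2,10,13} EC200:{3,11,12} HI100:{4,8} PH150:{1,5,6,7,9}
Ordered by (a.id, b.id); first 5.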